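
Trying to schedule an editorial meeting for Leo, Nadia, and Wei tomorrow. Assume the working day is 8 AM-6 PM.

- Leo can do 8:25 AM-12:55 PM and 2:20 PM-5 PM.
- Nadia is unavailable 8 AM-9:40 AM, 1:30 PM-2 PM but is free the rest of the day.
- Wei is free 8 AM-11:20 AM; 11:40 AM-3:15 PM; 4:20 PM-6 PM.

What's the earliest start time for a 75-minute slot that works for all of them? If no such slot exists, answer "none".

Leo free: 08:25-12:55, 14:20-17:00.
Nadia free: 09:40-13:30, 14:00-18:00 (invert busy blocks within the working day).
Wei free: 08:00-11:20, 11:40-15:15, 16:20-18:00.
Leo ∩ Nadia: 09:40-12:55, 14:20-17:00.
Leo ∩ Nadia ∩ Wei: 09:40-11:20, 11:40-12:55, 14:20-15:15, 16:20-17:00.
The first common window of at least 75 minutes is 09:40-11:20, so the earliest start is 09:40.

09:40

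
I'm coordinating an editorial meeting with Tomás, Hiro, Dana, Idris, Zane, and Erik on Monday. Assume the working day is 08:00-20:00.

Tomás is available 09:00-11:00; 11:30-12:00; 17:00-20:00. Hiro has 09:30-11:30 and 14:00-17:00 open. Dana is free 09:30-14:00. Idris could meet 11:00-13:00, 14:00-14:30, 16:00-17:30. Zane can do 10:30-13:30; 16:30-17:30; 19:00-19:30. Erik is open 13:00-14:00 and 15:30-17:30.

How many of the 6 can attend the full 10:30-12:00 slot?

2

Dana and Zane can make the full 10:30-12:00 slot — that's 2.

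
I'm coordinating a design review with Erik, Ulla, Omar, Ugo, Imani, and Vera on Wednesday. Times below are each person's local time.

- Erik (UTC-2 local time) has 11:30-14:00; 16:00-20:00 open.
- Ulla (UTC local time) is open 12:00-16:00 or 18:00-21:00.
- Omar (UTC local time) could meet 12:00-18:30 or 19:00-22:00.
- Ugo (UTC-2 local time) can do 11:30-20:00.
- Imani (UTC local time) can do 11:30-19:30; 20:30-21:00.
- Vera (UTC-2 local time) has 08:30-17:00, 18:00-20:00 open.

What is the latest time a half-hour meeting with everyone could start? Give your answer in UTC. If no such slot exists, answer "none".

20:30

Erik in UTC: 13:30-16:00, 18:00-22:00 (add 2h to convert from UTC-2).
Ulla in UTC: 12:00-16:00, 18:00-21:00.
Omar in UTC: 12:00-18:30, 19:00-22:00.
Ugo in UTC: 13:30-22:00 (add 2h to convert from UTC-2).
Imani in UTC: 11:30-19:30, 20:30-21:00.
Vera in UTC: 10:30-19:00, 20:00-22:00 (add 2h to convert from UTC-2).
Erik ∩ Ulla: 13:30-16:00, 18:00-21:00.
Erik ∩ Ulla ∩ Omar: 13:30-16:00, 18:00-18:30, 19:00-21:00.
Erik ∩ Ulla ∩ Omar ∩ Ugo: 13:30-16:00, 18:00-18:30, 19:00-21:00.
Erik ∩ Ulla ∩ Omar ∩ Ugo ∩ Imani: 13:30-16:00, 18:00-18:30, 19:00-19:30, 20:30-21:00.
Erik ∩ Ulla ∩ Omar ∩ Ugo ∩ Imani ∩ Vera: 13:30-16:00, 18:00-18:30, 20:30-21:00.
So the common availability across everyone is 13:30-16:00, 18:00-18:30, 20:30-21:00.
The last common window of at least 30 minutes is 20:30-21:00; a 30-minute meeting can start as late as 20:30 and still end by 21:00.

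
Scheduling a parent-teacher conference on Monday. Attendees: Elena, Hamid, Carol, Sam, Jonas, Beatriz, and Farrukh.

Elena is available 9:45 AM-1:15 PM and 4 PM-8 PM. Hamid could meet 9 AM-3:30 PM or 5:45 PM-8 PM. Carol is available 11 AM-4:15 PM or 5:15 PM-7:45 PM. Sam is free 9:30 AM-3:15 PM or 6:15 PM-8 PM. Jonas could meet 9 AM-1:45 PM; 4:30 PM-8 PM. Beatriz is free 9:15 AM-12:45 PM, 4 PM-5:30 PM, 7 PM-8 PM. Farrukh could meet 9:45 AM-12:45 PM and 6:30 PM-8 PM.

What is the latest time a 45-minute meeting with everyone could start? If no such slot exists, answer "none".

19:00

Elena ∩ Hamid: 09:45-13:15, 17:45-20:00.
Elena ∩ Hamid ∩ Carol: 11:00-13:15, 17:45-19:45.
Elena ∩ Hamid ∩ Carol ∩ Sam: 11:00-13:15, 18:15-19:45.
Elena ∩ Hamid ∩ Carol ∩ Sam ∩ Jonas: 11:00-13:15, 18:15-19:45.
Elena ∩ Hamid ∩ Carol ∩ Sam ∩ Jonas ∩ Beatriz: 11:00-12:45, 19:00-19:45.
Elena ∩ Hamid ∩ Carol ∩ Sam ∩ Jonas ∩ Beatriz ∩ Farrukh: 11:00-12:45, 19:00-19:45.
The last common window of at least 45 minutes is 19:00-19:45; a 45-minute meeting can start as late as 19:00 and still end by 19:45.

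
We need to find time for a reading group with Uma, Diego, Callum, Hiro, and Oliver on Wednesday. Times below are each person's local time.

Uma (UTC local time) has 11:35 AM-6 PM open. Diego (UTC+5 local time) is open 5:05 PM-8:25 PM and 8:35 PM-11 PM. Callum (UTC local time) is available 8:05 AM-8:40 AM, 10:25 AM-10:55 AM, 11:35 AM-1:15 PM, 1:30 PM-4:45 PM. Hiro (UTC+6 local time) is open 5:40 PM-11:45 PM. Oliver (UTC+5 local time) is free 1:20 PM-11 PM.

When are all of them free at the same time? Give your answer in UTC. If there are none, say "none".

12:05-13:15, 13:30-15:25, 15:35-16:45

Uma in UTC: 11:35-18:00.
Diego in UTC: 12:05-15:25, 15:35-18:00 (subtract 5h to convert from UTC+5).
Callum in UTC: 08:05-08:40, 10:25-10:55, 11:35-13:15, 13:30-16:45.
Hiro in UTC: 11:40-17:45 (subtract 6h to convert from UTC+6).
Oliver in UTC: 08:20-18:00 (subtract 5h to convert from UTC+5).
Uma ∩ Diego: 12:05-15:25, 15:35-18:00.
Uma ∩ Diego ∩ Callum: 12:05-13:15, 13:30-15:25, 15:35-16:45.
Uma ∩ Diego ∩ Callum ∩ Hiro: 12:05-13:15, 13:30-15:25, 15:35-16:45.
Uma ∩ Diego ∩ Callum ∩ Hiro ∩ Oliver: 12:05-13:15, 13:30-15:25, 15:35-16:45.
So the common availability across everyone is 12:05-13:15, 13:30-15:25, 15:35-16:45.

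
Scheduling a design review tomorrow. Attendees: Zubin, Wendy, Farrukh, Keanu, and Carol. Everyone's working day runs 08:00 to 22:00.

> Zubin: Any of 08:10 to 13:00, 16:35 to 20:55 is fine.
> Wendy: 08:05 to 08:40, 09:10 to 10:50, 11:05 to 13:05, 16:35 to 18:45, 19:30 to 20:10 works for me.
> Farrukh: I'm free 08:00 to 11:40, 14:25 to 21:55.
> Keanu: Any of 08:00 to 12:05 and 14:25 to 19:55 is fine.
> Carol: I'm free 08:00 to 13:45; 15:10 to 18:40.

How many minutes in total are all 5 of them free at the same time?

290

Zubin ∩ Wendy: 08:10-08:40, 09:10-10:50, 11:05-13:00, 16:35-18:45, 19:30-20:10.
Zubin ∩ Wendy ∩ Farrukh: 08:10-08:40, 09:10-10:50, 11:05-11:40, 16:35-18:45, 19:30-20:10.
Zubin ∩ Wendy ∩ Farrukh ∩ Keanu: 08:10-08:40, 09:10-10:50, 11:05-11:40, 16:35-18:45, 19:30-19:55.
Zubin ∩ Wendy ∩ Farrukh ∩ Keanu ∩ Carol: 08:10-08:40, 09:10-10:50, 11:05-11:40, 16:35-18:40.
So the common availability across everyone is 08:10-08:40, 09:10-10:50, 11:05-11:40, 16:35-18:40.
Summing the common windows: 30 + 100 + 35 + 125 = 290 minutes.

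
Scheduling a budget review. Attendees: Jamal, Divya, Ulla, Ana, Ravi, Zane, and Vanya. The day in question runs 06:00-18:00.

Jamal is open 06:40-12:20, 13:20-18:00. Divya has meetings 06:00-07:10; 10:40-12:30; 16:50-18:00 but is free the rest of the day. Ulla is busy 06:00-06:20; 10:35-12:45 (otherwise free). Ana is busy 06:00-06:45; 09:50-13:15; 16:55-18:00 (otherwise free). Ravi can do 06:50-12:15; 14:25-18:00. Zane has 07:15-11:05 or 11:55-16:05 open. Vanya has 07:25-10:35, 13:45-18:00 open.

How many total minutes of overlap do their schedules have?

245

Jamal free: 06:40-12:20, 13:20-18:00.
Divya free: 07:10-10:40, 12:30-16:50 (invert busy blocks within the working day).
Ulla free: 06:20-10:35, 12:45-18:00 (invert busy blocks within the working day).
Ana free: 06:45-09:50, 13:15-16:55 (invert busy blocks within the working day).
Ravi free: 06:50-12:15, 14:25-18:00.
Zane free: 07:15-11:05, 11:55-16:05.
Vanya free: 07:25-10:35, 13:45-18:00.
Jamal ∩ Divya: 07:10-10:40, 13:20-16:50.
Jamal ∩ Divya ∩ Ulla: 07:10-10:35, 13:20-16:50.
Jamal ∩ Divya ∩ Ulla ∩ Ana: 07:10-09:50, 13:20-16:50.
Jamal ∩ Divya ∩ Ulla ∩ Ana ∩ Ravi: 07:10-09:50, 14:25-16:50.
Jamal ∩ Divya ∩ Ulla ∩ Ana ∩ Ravi ∩ Zane: 07:15-09:50, 14:25-16:05.
Jamal ∩ Divya ∩ Ulla ∩ Ana ∩ Ravi ∩ Zane ∩ Vanya: 07:25-09:50, 14:25-16:05.
So the common availability across everyone is 07:25-09:50, 14:25-16:05.
Summing the common windows: 145 + 100 = 245 minutes.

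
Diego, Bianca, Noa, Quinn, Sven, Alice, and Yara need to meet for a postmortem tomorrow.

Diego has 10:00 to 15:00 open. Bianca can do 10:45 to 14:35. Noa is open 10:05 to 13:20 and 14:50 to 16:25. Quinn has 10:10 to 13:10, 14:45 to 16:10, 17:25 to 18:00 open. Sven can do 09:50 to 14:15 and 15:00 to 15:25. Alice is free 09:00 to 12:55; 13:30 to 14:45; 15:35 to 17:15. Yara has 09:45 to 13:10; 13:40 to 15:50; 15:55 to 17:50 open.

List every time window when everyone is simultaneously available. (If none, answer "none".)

10:45-12:55

Diego ∩ Bianca: 10:45-14:35.
Diego ∩ Bianca ∩ Noa: 10:45-13:20.
Diego ∩ Bianca ∩ Noa ∩ Quinn: 10:45-13:10.
Diego ∩ Bianca ∩ Noa ∩ Quinn ∩ Sven: 10:45-13:10.
Diego ∩ Bianca ∩ Noa ∩ Quinn ∩ Sven ∩ Alice: 10:45-12:55.
Diego ∩ Bianca ∩ Noa ∩ Quinn ∩ Sven ∩ Alice ∩ Yara: 10:45-12:55.
Those are the intersection windows.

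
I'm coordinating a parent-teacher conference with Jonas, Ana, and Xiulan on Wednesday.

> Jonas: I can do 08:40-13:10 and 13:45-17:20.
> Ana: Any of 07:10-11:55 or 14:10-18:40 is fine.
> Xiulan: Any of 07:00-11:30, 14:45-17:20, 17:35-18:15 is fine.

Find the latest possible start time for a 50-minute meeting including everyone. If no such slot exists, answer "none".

16:30

Jonas ∩ Ana: 08:40-11:55, 14:10-17:20.
Jonas ∩ Ana ∩ Xiulan: 08:40-11:30, 14:45-17:20.
The last common window of at least 50 minutes is 14:45-17:20; a 50-minute meeting can start as late as 16:30 and still end by 17:20.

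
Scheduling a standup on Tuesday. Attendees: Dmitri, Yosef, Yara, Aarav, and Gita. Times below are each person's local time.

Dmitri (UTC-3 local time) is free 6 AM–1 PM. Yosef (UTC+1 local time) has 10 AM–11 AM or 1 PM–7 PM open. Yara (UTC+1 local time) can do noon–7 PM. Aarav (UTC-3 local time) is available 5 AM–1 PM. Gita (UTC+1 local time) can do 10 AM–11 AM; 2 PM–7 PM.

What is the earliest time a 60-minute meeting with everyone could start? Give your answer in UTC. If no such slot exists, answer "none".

Dmitri in UTC: 09:00-16:00 (add 3h to convert from UTC-3).
Yosef in UTC: 09:00-10:00, 12:00-18:00 (subtract 1h to convert from UTC+1).
Yara in UTC: 11:00-18:00 (subtract 1h to convert from UTC+1).
Aarav in UTC: 08:00-16:00 (add 3h to convert from UTC-3).
Gita in UTC: 09:00-10:00, 13:00-18:00 (subtract 1h to convert from UTC+1).
Dmitri ∩ Yosef: 09:00-10:00, 12:00-16:00.
Dmitri ∩ Yosef ∩ Yara: 12:00-16:00.
Dmitri ∩ Yosef ∩ Yara ∩ Aarav: 12:00-16:00.
Dmitri ∩ Yosef ∩ Yara ∩ Aarav ∩ Gita: 13:00-16:00.
Those are the intersection windows.
The first common window of at least 60 minutes is 13:00-16:00, so the earliest start is 13:00.

13:00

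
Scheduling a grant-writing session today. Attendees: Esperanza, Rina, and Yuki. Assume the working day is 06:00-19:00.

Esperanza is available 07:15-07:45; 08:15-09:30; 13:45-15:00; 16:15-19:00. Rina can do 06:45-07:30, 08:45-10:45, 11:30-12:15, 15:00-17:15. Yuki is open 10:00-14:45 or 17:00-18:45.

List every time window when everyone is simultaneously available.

17:00-17:15

Esperanza ∩ Rina: 07:15-07:30, 08:45-09:30, 16:15-17:15.
Esperanza ∩ Rina ∩ Yuki: 17:00-17:15.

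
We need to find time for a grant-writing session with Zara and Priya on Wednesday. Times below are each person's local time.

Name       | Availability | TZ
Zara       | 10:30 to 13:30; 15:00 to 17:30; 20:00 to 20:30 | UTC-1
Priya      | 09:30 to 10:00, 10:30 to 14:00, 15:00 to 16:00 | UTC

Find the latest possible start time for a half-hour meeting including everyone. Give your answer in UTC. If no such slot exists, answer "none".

13:30

Zara in UTC: 11:30-14:30, 16:00-18:30, 21:00-21:30 (add 1h to convert from UTC-1).
Priya in UTC: 09:30-10:00, 10:30-14:00, 15:00-16:00.
Zara ∩ Priya: 11:30-14:00.
The last common window of at least 30 minutes is 11:30-14:00; a 30-minute meeting can start as late as 13:30 and still end by 14:00.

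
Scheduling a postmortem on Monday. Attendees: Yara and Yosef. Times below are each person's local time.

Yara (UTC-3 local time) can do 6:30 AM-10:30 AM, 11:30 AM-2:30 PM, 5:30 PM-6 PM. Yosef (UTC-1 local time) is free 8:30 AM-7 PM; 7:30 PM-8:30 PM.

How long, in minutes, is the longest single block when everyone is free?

240

Yara in UTC: 09:30-13:30, 14:30-17:30, 20:30-21:00 (add 3h to convert from UTC-3).
Yosef in UTC: 09:30-20:00, 20:30-21:30 (add 1h to convert from UTC-1).
Yara ∩ Yosef: 09:30-13:30, 14:30-17:30, 20:30-21:00.
The longest is 09:30-13:30 at 240 minutes.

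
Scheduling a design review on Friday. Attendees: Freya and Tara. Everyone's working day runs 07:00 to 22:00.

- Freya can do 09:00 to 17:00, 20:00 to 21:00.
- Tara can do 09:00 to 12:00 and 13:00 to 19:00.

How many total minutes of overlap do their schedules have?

420

Freya ∩ Tara: 09:00-12:00, 13:00-17:00.
Those are the intersection windows.
Summing the common windows: 180 + 240 = 420 minutes.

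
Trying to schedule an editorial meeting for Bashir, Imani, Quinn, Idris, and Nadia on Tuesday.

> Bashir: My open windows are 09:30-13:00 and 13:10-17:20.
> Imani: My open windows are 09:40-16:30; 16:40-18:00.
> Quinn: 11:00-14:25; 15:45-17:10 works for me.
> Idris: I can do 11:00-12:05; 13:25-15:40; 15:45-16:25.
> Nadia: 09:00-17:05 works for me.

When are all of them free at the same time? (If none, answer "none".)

11:00-12:05, 13:25-14:25, 15:45-16:25

Bashir ∩ Imani: 09:40-13:00, 13:10-16:30, 16:40-17:20.
Bashir ∩ Imani ∩ Quinn: 11:00-13:00, 13:10-14:25, 15:45-16:30, 16:40-17:10.
Bashir ∩ Imani ∩ Quinn ∩ Idris: 11:00-12:05, 13:25-14:25, 15:45-16:25.
Bashir ∩ Imani ∩ Quinn ∩ Idris ∩ Nadia: 11:00-12:05, 13:25-14:25, 15:45-16:25.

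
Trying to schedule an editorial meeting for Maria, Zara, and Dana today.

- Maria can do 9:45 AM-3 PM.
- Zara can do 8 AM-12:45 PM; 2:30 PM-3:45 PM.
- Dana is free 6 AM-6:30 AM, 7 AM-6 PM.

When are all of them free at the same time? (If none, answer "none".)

Maria ∩ Zara: 09:45-12:45, 14:30-15:00.
Maria ∩ Zara ∩ Dana: 09:45-12:45, 14:30-15:00.
So the common availability across everyone is 09:45-12:45, 14:30-15:00.

09:45-12:45, 14:30-15:00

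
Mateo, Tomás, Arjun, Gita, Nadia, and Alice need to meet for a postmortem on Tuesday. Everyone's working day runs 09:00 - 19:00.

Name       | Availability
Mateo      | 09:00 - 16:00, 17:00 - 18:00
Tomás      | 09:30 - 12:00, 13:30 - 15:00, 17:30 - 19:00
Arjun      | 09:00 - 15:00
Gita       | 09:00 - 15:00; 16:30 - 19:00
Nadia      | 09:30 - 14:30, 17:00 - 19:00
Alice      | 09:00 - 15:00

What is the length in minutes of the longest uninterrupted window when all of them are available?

150

Mateo ∩ Tomás: 09:30-12:00, 13:30-15:00, 17:30-18:00.
Mateo ∩ Tomás ∩ Arjun: 09:30-12:00, 13:30-15:00.
Mateo ∩ Tomás ∩ Arjun ∩ Gita: 09:30-12:00, 13:30-15:00.
Mateo ∩ Tomás ∩ Arjun ∩ Gita ∩ Nadia: 09:30-12:00, 13:30-14:30.
Mateo ∩ Tomás ∩ Arjun ∩ Gita ∩ Nadia ∩ Alice: 09:30-12:00, 13:30-14:30.
The longest is 09:30-12:00 at 150 minutes.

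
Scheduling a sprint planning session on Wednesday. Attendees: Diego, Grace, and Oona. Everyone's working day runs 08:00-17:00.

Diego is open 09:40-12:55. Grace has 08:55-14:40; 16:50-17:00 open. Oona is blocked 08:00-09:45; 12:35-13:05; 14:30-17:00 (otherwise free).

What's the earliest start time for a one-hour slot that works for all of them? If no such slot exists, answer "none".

Diego free: 09:40-12:55.
Grace free: 08:55-14:40, 16:50-17:00.
Oona free: 09:45-12:35, 13:05-14:30 (invert busy blocks within the working day).
Diego ∩ Grace: 09:40-12:55.
Diego ∩ Grace ∩ Oona: 09:45-12:35.
Those are the intersection windows.
The first common window of at least 60 minutes is 09:45-12:35, so the earliest start is 09:45.

09:45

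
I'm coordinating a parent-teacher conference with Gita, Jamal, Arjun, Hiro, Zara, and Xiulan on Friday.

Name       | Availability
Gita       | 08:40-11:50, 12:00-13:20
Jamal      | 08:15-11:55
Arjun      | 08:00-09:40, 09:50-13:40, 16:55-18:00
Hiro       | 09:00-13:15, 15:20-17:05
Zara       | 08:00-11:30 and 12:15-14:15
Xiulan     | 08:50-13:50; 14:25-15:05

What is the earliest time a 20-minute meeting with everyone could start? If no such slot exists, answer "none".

09:00

Gita ∩ Jamal: 08:40-11:50.
Gita ∩ Jamal ∩ Arjun: 08:40-09:40, 09:50-11:50.
Gita ∩ Jamal ∩ Arjun ∩ Hiro: 09:00-09:40, 09:50-11:50.
Gita ∩ Jamal ∩ Arjun ∩ Hiro ∩ Zara: 09:00-09:40, 09:50-11:30.
Gita ∩ Jamal ∩ Arjun ∩ Hiro ∩ Zara ∩ Xiulan: 09:00-09:40, 09:50-11:30.
So the common availability across everyone is 09:00-09:40, 09:50-11:30.
The first common window of at least 20 minutes is 09:00-09:40, so the earliest start is 09:00.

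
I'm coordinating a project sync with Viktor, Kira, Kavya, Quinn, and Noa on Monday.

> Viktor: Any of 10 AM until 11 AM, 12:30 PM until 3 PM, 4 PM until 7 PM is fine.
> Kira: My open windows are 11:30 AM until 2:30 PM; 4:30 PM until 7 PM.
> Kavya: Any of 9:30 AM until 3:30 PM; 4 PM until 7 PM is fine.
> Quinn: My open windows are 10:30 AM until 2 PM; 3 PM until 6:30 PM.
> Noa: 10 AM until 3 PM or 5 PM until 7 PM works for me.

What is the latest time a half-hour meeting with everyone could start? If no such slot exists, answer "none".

18:00

Viktor ∩ Kira: 12:30-14:30, 16:30-19:00.
Viktor ∩ Kira ∩ Kavya: 12:30-14:30, 16:30-19:00.
Viktor ∩ Kira ∩ Kavya ∩ Quinn: 12:30-14:00, 16:30-18:30.
Viktor ∩ Kira ∩ Kavya ∩ Quinn ∩ Noa: 12:30-14:00, 17:00-18:30.
Those are the intersection windows.
The last common window of at least 30 minutes is 17:00-18:30; a 30-minute meeting can start as late as 18:00 and still end by 18:30.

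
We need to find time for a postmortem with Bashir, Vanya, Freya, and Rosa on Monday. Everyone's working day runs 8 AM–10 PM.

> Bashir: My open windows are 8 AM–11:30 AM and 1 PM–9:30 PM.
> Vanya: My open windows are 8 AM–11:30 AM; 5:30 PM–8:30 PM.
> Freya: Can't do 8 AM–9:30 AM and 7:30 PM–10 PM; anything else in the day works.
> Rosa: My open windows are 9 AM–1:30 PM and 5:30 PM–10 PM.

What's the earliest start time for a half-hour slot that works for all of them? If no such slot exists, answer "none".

Bashir free: 08:00-11:30, 13:00-21:30.
Vanya free: 08:00-11:30, 17:30-20:30.
Freya free: 09:30-19:30 (invert busy blocks within the working day).
Rosa free: 09:00-13:30, 17:30-22:00.
Bashir ∩ Vanya: 08:00-11:30, 17:30-20:30.
Bashir ∩ Vanya ∩ Freya: 09:30-11:30, 17:30-19:30.
Bashir ∩ Vanya ∩ Freya ∩ Rosa: 09:30-11:30, 17:30-19:30.
So the common availability across everyone is 09:30-11:30, 17:30-19:30.
The first common window of at least 30 minutes is 09:30-11:30, so the earliest start is 09:30.

09:30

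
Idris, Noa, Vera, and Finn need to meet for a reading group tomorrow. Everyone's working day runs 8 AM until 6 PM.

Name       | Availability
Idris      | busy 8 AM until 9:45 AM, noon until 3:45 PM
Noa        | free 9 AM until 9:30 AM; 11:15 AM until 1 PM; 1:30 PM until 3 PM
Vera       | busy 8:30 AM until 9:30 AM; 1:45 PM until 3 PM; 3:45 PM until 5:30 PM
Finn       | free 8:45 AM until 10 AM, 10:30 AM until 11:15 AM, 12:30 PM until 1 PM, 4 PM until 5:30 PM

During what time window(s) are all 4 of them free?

none

Idris free: 09:45-12:00, 15:45-18:00 (invert busy blocks within the working day).
Noa free: 09:00-09:30, 11:15-13:00, 13:30-15:00.
Vera free: 08:00-08:30, 09:30-13:45, 15:00-15:45, 17:30-18:00 (invert busy blocks within the working day).
Finn free: 08:45-10:00, 10:30-11:15, 12:30-13:00, 16:00-17:30.
Idris ∩ Noa: 11:15-12:00.
Idris ∩ Noa ∩ Vera: 11:15-12:00.
Idris ∩ Noa ∩ Vera ∩ Finn: ∅.
There is no time when everyone is free.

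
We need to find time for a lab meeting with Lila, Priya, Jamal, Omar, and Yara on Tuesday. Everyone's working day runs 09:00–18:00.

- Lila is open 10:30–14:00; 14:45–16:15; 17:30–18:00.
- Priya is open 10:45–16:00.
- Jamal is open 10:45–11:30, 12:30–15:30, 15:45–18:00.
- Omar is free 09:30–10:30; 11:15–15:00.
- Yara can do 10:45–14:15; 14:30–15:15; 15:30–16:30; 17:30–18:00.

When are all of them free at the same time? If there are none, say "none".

11:15-11:30, 12:30-14:00, 14:45-15:00

Lila ∩ Priya: 10:45-14:00, 14:45-16:00.
Lila ∩ Priya ∩ Jamal: 10:45-11:30, 12:30-14:00, 14:45-15:30, 15:45-16:00.
Lila ∩ Priya ∩ Jamal ∩ Omar: 11:15-11:30, 12:30-14:00, 14:45-15:00.
Lila ∩ Priya ∩ Jamal ∩ Omar ∩ Yara: 11:15-11:30, 12:30-14:00, 14:45-15:00.
So the common availability across everyone is 11:15-11:30, 12:30-14:00, 14:45-15:00.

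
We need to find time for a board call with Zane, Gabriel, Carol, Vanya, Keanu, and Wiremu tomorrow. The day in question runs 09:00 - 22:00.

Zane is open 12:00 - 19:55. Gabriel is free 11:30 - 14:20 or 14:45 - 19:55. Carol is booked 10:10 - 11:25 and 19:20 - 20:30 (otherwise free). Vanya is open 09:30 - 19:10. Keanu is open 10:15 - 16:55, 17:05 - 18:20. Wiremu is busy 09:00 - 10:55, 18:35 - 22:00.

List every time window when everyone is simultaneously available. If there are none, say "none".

Zane free: 12:00-19:55.
Gabriel free: 11:30-14:20, 14:45-19:55.
Carol free: 09:00-10:10, 11:25-19:20, 20:30-22:00 (invert busy blocks within the working day).
Vanya free: 09:30-19:10.
Keanu free: 10:15-16:55, 17:05-18:20.
Wiremu free: 10:55-18:35 (invert busy blocks within the working day).
Zane ∩ Gabriel: 12:00-14:20, 14:45-19:55.
Zane ∩ Gabriel ∩ Carol: 12:00-14:20, 14:45-19:20.
Zane ∩ Gabriel ∩ Carol ∩ Vanya: 12:00-14:20, 14:45-19:10.
Zane ∩ Gabriel ∩ Carol ∩ Vanya ∩ Keanu: 12:00-14:20, 14:45-16:55, 17:05-18:20.
Zane ∩ Gabriel ∩ Carol ∩ Vanya ∩ Keanu ∩ Wiremu: 12:00-14:20, 14:45-16:55, 17:05-18:20.

12:00-14:20, 14:45-16:55, 17:05-18:20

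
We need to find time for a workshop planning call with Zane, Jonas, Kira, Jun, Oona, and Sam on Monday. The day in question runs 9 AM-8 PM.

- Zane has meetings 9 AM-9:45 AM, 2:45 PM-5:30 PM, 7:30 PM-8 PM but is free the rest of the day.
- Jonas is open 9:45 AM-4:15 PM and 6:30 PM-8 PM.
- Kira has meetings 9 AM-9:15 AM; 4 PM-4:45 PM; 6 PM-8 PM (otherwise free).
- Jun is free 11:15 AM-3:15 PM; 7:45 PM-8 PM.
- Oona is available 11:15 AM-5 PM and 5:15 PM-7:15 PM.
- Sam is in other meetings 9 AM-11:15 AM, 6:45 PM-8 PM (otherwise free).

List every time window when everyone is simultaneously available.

11:15-14:45

Zane free: 09:45-14:45, 17:30-19:30 (invert busy blocks within the working day).
Jonas free: 09:45-16:15, 18:30-20:00.
Kira free: 09:15-16:00, 16:45-18:00 (invert busy blocks within the working day).
Jun free: 11:15-15:15, 19:45-20:00.
Oona free: 11:15-17:00, 17:15-19:15.
Sam free: 11:15-18:45 (invert busy blocks within the working day).
Zane ∩ Jonas: 09:45-14:45, 18:30-19:30.
Zane ∩ Jonas ∩ Kira: 09:45-14:45.
Zane ∩ Jonas ∩ Kira ∩ Jun: 11:15-14:45.
Zane ∩ Jonas ∩ Kira ∩ Jun ∩ Oona: 11:15-14:45.
Zane ∩ Jonas ∩ Kira ∩ Jun ∩ Oona ∩ Sam: 11:15-14:45.
So the common availability across everyone is 11:15-14:45.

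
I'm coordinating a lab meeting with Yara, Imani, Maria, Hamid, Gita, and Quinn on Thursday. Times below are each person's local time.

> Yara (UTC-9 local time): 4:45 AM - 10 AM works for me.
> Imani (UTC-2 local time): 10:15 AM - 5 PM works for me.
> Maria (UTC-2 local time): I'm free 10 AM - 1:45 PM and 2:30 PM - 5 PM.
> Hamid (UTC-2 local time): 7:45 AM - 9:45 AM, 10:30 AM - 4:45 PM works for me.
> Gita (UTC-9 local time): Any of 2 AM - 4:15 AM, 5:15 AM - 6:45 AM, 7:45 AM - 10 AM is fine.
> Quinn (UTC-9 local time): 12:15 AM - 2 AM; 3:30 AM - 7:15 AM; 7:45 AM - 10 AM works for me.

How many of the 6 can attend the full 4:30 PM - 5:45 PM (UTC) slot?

4

Yara in UTC: 13:45-19:00 (add 9h to convert from UTC-9).
Imani in UTC: 12:15-19:00 (add 2h to convert from UTC-2).
Maria in UTC: 12:00-15:45, 16:30-19:00 (add 2h to convert from UTC-2).
Hamid in UTC: 09:45-11:45, 12:30-18:45 (add 2h to convert from UTC-2).
Gita in UTC: 11:00-13:15, 14:15-15:45, 16:45-19:00 (add 9h to convert from UTC-9).
Quinn in UTC: 09:15-11:00, 12:30-16:15, 16:45-19:00 (add 9h to convert from UTC-9).
Yara, Imani, Maria, and Hamid can make the full 16:30-17:45 slot — that's 4.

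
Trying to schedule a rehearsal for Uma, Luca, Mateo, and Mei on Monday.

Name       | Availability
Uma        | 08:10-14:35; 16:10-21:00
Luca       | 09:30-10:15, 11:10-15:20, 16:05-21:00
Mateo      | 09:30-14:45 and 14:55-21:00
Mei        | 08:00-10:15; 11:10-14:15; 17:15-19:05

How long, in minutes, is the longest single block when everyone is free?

Uma ∩ Luca: 09:30-10:15, 11:10-14:35, 16:10-21:00.
Uma ∩ Luca ∩ Mateo: 09:30-10:15, 11:10-14:35, 16:10-21:00.
Uma ∩ Luca ∩ Mateo ∩ Mei: 09:30-10:15, 11:10-14:15, 17:15-19:05.
The longest is 11:10-14:15 at 185 minutes.

185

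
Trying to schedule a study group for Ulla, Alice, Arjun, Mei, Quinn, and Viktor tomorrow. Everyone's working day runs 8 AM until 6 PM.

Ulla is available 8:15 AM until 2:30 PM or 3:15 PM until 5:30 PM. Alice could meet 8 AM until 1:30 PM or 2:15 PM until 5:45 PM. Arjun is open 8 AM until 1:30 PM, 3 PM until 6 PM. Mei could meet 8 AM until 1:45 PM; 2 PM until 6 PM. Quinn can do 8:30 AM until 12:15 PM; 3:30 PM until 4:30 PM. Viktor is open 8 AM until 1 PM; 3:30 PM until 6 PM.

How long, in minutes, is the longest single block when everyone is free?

225

Ulla ∩ Alice: 08:15-13:30, 14:15-14:30, 15:15-17:30.
Ulla ∩ Alice ∩ Arjun: 08:15-13:30, 15:15-17:30.
Ulla ∩ Alice ∩ Arjun ∩ Mei: 08:15-13:30, 15:15-17:30.
Ulla ∩ Alice ∩ Arjun ∩ Mei ∩ Quinn: 08:30-12:15, 15:30-16:30.
Ulla ∩ Alice ∩ Arjun ∩ Mei ∩ Quinn ∩ Viktor: 08:30-12:15, 15:30-16:30.
The longest is 08:30-12:15 at 225 minutes.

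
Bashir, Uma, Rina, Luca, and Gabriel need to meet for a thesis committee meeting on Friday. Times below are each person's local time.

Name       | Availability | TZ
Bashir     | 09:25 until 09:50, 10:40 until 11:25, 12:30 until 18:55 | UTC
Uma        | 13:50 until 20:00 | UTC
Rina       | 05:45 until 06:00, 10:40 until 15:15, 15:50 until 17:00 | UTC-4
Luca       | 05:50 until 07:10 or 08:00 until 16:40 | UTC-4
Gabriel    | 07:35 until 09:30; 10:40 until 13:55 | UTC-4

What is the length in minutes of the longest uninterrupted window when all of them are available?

Bashir in UTC: 09:25-09:50, 10:40-11:25, 12:30-18:55.
Uma in UTC: 13:50-20:00.
Rina in UTC: 09:45-10:00, 14:40-19:15, 19:50-21:00 (add 4h to convert from UTC-4).
Luca in UTC: 09:50-11:10, 12:00-20:40 (add 4h to convert from UTC-4).
Gabriel in UTC: 11:35-13:30, 14:40-17:55 (add 4h to convert from UTC-4).
Bashir ∩ Uma: 13:50-18:55.
Bashir ∩ Uma ∩ Rina: 14:40-18:55.
Bashir ∩ Uma ∩ Rina ∩ Luca: 14:40-18:55.
Bashir ∩ Uma ∩ Rina ∩ Luca ∩ Gabriel: 14:40-17:55.
So the common availability across everyone is 14:40-17:55.
The longest is 14:40-17:55 at 195 minutes.

195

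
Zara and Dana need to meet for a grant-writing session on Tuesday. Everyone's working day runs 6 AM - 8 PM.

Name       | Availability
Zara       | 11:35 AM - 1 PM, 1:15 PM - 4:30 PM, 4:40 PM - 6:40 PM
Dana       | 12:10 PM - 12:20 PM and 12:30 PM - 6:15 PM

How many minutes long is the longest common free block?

Zara ∩ Dana: 12:10-12:20, 12:30-13:00, 13:15-16:30, 16:40-18:15.
The longest is 13:15-16:30 at 195 minutes.

195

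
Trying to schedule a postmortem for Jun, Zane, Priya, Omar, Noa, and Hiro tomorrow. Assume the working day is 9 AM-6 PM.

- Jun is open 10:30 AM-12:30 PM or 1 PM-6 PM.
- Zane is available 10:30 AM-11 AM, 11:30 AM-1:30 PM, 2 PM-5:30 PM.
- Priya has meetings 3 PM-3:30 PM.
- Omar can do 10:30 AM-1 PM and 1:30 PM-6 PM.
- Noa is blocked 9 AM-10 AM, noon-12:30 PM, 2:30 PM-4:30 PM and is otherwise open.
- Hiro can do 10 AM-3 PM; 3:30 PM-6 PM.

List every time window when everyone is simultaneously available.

10:30-11:00, 11:30-12:00, 14:00-14:30, 16:30-17:30

Jun free: 10:30-12:30, 13:00-18:00.
Zane free: 10:30-11:00, 11:30-13:30, 14:00-17:30.
Priya free: 09:00-15:00, 15:30-18:00 (invert busy blocks within the working day).
Omar free: 10:30-13:00, 13:30-18:00.
Noa free: 10:00-12:00, 12:30-14:30, 16:30-18:00 (invert busy blocks within the working day).
Hiro free: 10:00-15:00, 15:30-18:00.
Jun ∩ Zane: 10:30-11:00, 11:30-12:30, 13:00-13:30, 14:00-17:30.
Jun ∩ Zane ∩ Priya: 10:30-11:00, 11:30-12:30, 13:00-13:30, 14:00-15:00, 15:30-17:30.
Jun ∩ Zane ∩ Priya ∩ Omar: 10:30-11:00, 11:30-12:30, 14:00-15:00, 15:30-17:30.
Jun ∩ Zane ∩ Priya ∩ Omar ∩ Noa: 10:30-11:00, 11:30-12:00, 14:00-14:30, 16:30-17:30.
Jun ∩ Zane ∩ Priya ∩ Omar ∩ Noa ∩ Hiro: 10:30-11:00, 11:30-12:00, 14:00-14:30, 16:30-17:30.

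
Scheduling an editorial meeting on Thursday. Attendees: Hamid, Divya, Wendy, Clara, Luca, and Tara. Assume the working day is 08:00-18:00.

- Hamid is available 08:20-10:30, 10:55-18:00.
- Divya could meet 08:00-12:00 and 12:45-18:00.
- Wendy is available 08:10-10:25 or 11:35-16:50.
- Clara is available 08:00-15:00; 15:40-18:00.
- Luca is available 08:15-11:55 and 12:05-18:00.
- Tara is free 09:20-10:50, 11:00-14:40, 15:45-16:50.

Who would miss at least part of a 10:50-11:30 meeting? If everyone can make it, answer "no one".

Hamid: not fully free for 10:50-11:30. Divya: free for 10:50-11:30. Wendy: not fully free for 10:50-11:30. Clara: free for 10:50-11:30. Luca: free for 10:50-11:30. Tara: not fully free for 10:50-11:30.

Hamid, Tara, Wendy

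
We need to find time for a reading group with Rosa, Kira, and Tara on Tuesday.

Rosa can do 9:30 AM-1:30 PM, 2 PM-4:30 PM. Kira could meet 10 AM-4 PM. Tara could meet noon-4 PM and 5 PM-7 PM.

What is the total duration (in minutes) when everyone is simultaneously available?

Rosa ∩ Kira: 10:00-13:30, 14:00-16:00.
Rosa ∩ Kira ∩ Tara: 12:00-13:30, 14:00-16:00.
Those are the intersection windows.
Summing the common windows: 90 + 120 = 210 minutes.

210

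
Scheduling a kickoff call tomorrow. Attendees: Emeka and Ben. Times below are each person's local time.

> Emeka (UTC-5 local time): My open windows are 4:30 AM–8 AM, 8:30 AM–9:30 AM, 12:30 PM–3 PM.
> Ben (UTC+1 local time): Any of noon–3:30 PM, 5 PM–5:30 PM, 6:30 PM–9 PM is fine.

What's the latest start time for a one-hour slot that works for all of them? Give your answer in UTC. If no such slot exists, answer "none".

19:00

Emeka in UTC: 09:30-13:00, 13:30-14:30, 17:30-20:00 (add 5h to convert from UTC-5).
Ben in UTC: 11:00-14:30, 16:00-16:30, 17:30-20:00 (subtract 1h to convert from UTC+1).
Emeka ∩ Ben: 11:00-13:00, 13:30-14:30, 17:30-20:00.
The last common window of at least 60 minutes is 17:30-20:00; a 60-minute meeting can start as late as 19:00 and still end by 20:00.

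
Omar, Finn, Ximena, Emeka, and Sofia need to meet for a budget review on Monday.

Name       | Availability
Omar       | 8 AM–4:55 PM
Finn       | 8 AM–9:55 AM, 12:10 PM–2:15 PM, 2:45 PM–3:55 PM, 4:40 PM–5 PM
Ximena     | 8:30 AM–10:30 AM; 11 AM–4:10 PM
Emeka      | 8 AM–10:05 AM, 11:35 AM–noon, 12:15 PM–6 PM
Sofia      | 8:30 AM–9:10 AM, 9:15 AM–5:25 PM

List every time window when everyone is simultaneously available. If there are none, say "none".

Omar ∩ Finn: 08:00-09:55, 12:10-14:15, 14:45-15:55, 16:40-16:55.
Omar ∩ Finn ∩ Ximena: 08:30-09:55, 12:10-14:15, 14:45-15:55.
Omar ∩ Finn ∩ Ximena ∩ Emeka: 08:30-09:55, 12:15-14:15, 14:45-15:55.
Omar ∩ Finn ∩ Ximena ∩ Emeka ∩ Sofia: 08:30-09:10, 09:15-09:55, 12:15-14:15, 14:45-15:55.
So the common availability across everyone is 08:30-09:10, 09:15-09:55, 12:15-14:15, 14:45-15:55.

08:30-09:10, 09:15-09:55, 12:15-14:15, 14:45-15:55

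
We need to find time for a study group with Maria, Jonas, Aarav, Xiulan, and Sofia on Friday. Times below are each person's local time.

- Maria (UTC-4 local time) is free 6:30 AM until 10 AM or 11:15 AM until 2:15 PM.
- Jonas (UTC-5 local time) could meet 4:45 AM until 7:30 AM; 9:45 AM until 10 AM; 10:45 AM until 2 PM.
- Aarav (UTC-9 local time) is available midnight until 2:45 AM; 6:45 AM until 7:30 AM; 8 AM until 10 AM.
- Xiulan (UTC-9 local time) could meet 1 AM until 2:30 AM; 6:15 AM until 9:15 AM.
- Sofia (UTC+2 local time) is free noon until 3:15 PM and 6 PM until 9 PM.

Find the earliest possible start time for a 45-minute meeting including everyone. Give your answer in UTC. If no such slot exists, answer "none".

Maria in UTC: 10:30-14:00, 15:15-18:15 (add 4h to convert from UTC-4).
Jonas in UTC: 09:45-12:30, 14:45-15:00, 15:45-19:00 (add 5h to convert from UTC-5).
Aarav in UTC: 09:00-11:45, 15:45-16:30, 17:00-19:00 (add 9h to convert from UTC-9).
Xiulan in UTC: 10:00-11:30, 15:15-18:15 (add 9h to convert from UTC-9).
Sofia in UTC: 10:00-13:15, 16:00-19:00 (subtract 2h to convert from UTC+2).
Maria ∩ Jonas: 10:30-12:30, 15:45-18:15.
Maria ∩ Jonas ∩ Aarav: 10:30-11:45, 15:45-16:30, 17:00-18:15.
Maria ∩ Jonas ∩ Aarav ∩ Xiulan: 10:30-11:30, 15:45-16:30, 17:00-18:15.
Maria ∩ Jonas ∩ Aarav ∩ Xiulan ∩ Sofia: 10:30-11:30, 16:00-16:30, 17:00-18:15.
The first common window of at least 45 minutes is 10:30-11:30, so the earliest start is 10:30.

10:30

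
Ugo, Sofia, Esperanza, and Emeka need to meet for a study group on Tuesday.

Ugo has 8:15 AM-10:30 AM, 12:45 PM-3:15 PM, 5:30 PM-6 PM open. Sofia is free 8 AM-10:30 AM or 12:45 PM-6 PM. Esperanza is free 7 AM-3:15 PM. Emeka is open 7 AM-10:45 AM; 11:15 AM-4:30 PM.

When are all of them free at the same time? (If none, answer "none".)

08:15-10:30, 12:45-15:15

Ugo ∩ Sofia: 08:15-10:30, 12:45-15:15, 17:30-18:00.
Ugo ∩ Sofia ∩ Esperanza: 08:15-10:30, 12:45-15:15.
Ugo ∩ Sofia ∩ Esperanza ∩ Emeka: 08:15-10:30, 12:45-15:15.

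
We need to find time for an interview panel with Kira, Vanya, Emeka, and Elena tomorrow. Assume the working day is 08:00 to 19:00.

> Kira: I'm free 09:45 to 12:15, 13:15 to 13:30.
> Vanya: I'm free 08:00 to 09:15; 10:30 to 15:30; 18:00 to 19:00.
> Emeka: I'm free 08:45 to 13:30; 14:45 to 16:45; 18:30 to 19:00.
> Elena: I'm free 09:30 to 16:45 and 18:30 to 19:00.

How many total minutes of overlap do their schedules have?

Kira ∩ Vanya: 10:30-12:15, 13:15-13:30.
Kira ∩ Vanya ∩ Emeka: 10:30-12:15, 13:15-13:30.
Kira ∩ Vanya ∩ Emeka ∩ Elena: 10:30-12:15, 13:15-13:30.
So the common availability across everyone is 10:30-12:15, 13:15-13:30.
Summing the common windows: 105 + 15 = 120 minutes.

120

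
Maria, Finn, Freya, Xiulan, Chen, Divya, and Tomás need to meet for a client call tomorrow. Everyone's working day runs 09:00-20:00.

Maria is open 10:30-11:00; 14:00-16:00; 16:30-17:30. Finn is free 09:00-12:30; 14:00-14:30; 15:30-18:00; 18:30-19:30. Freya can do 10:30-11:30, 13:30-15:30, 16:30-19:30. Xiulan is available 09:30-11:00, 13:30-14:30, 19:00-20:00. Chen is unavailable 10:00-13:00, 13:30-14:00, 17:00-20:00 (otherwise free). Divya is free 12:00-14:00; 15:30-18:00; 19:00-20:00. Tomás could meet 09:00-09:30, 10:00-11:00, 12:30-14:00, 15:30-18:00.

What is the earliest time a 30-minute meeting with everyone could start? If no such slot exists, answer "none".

Maria free: 10:30-11:00, 14:00-16:00, 16:30-17:30.
Finn free: 09:00-12:30, 14:00-14:30, 15:30-18:00, 18:30-19:30.
Freya free: 10:30-11:30, 13:30-15:30, 16:30-19:30.
Xiulan free: 09:30-11:00, 13:30-14:30, 19:00-20:00.
Chen free: 09:00-10:00, 13:00-13:30, 14:00-17:00 (invert busy blocks within the working day).
Divya free: 12:00-14:00, 15:30-18:00, 19:00-20:00.
Tomás free: 09:00-09:30, 10:00-11:00, 12:30-14:00, 15:30-18:00.
Maria ∩ Finn: 10:30-11:00, 14:00-14:30, 15:30-16:00, 16:30-17:30.
Maria ∩ Finn ∩ Freya: 10:30-11:00, 14:00-14:30, 16:30-17:30.
Maria ∩ Finn ∩ Freya ∩ Xiulan: 10:30-11:00, 14:00-14:30.
Maria ∩ Finn ∩ Freya ∩ Xiulan ∩ Chen: 14:00-14:30.
Maria ∩ Finn ∩ Freya ∩ Xiulan ∩ Chen ∩ Divya: ∅.
Maria ∩ Finn ∩ Freya ∩ Xiulan ∩ Chen ∩ Divya ∩ Tomás: ∅.
There is no time when everyone is free.
No common window is at least 30 minutes long.

none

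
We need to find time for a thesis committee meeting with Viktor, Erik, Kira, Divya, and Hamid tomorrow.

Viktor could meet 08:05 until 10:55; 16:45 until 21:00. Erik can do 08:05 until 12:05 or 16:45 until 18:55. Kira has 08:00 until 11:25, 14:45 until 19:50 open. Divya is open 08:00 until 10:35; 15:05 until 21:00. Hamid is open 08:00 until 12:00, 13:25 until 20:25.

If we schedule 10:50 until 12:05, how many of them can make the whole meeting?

Erik can make the full 10:50-12:05 slot — that's 1.

1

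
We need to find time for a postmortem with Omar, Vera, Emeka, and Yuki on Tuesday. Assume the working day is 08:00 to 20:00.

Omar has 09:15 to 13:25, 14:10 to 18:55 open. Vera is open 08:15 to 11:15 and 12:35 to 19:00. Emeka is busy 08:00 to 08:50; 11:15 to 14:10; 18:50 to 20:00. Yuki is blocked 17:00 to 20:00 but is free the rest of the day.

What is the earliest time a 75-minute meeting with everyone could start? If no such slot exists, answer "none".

09:15

Omar free: 09:15-13:25, 14:10-18:55.
Vera free: 08:15-11:15, 12:35-19:00.
Emeka free: 08:50-11:15, 14:10-18:50 (invert busy blocks within the working day).
Yuki free: 08:00-17:00 (invert busy blocks within the working day).
Omar ∩ Vera: 09:15-11:15, 12:35-13:25, 14:10-18:55.
Omar ∩ Vera ∩ Emeka: 09:15-11:15, 14:10-18:50.
Omar ∩ Vera ∩ Emeka ∩ Yuki: 09:15-11:15, 14:10-17:00.
The first common window of at least 75 minutes is 09:15-11:15, so the earliest start is 09:15.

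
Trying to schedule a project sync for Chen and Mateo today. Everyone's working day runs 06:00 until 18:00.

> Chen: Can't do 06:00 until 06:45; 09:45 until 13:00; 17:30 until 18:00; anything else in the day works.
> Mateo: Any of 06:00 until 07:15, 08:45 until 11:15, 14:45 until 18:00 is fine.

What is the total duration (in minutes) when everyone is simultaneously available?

255

Chen free: 06:45-09:45, 13:00-17:30 (invert busy blocks within the working day).
Mateo free: 06:00-07:15, 08:45-11:15, 14:45-18:00.
Chen ∩ Mateo: 06:45-07:15, 08:45-09:45, 14:45-17:30.
So the common availability across everyone is 06:45-07:15, 08:45-09:45, 14:45-17:30.
Summing the common windows: 30 + 60 + 165 = 255 minutes.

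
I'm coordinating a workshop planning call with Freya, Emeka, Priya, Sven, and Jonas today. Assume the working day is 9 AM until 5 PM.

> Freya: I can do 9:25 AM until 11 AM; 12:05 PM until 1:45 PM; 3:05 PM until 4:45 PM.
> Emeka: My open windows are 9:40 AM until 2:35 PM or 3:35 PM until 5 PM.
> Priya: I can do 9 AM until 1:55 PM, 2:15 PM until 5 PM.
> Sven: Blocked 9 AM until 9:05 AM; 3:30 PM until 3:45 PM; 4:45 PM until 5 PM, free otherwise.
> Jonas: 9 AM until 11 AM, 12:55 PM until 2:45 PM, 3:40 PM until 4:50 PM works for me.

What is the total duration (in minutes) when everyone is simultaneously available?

190

Freya free: 09:25-11:00, 12:05-13:45, 15:05-16:45.
Emeka free: 09:40-14:35, 15:35-17:00.
Priya free: 09:00-13:55, 14:15-17:00.
Sven free: 09:05-15:30, 15:45-16:45 (invert busy blocks within the working day).
Jonas free: 09:00-11:00, 12:55-14:45, 15:40-16:50.
Freya ∩ Emeka: 09:40-11:00, 12:05-13:45, 15:35-16:45.
Freya ∩ Emeka ∩ Priya: 09:40-11:00, 12:05-13:45, 15:35-16:45.
Freya ∩ Emeka ∩ Priya ∩ Sven: 09:40-11:00, 12:05-13:45, 15:45-16:45.
Freya ∩ Emeka ∩ Priya ∩ Sven ∩ Jonas: 09:40-11:00, 12:55-13:45, 15:45-16:45.
Summing the common windows: 80 + 50 + 60 = 190 minutes.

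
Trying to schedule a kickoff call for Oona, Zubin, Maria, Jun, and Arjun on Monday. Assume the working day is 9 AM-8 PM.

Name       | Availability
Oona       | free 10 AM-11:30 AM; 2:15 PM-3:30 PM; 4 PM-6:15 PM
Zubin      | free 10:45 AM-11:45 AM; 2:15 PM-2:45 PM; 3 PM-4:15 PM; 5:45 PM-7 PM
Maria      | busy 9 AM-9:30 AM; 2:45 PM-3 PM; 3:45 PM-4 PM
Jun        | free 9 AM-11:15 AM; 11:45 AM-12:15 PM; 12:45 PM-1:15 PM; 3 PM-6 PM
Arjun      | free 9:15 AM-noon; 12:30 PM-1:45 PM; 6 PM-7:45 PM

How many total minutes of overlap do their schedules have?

30

Oona free: 10:00-11:30, 14:15-15:30, 16:00-18:15.
Zubin free: 10:45-11:45, 14:15-14:45, 15:00-16:15, 17:45-19:00.
Maria free: 09:30-14:45, 15:00-15:45, 16:00-20:00 (invert busy blocks within the working day).
Jun free: 09:00-11:15, 11:45-12:15, 12:45-13:15, 15:00-18:00.
Arjun free: 09:15-12:00, 12:30-13:45, 18:00-19:45.
Oona ∩ Zubin: 10:45-11:30, 14:15-14:45, 15:00-15:30, 16:00-16:15, 17:45-18:15.
Oona ∩ Zubin ∩ Maria: 10:45-11:30, 14:15-14:45, 15:00-15:30, 16:00-16:15, 17:45-18:15.
Oona ∩ Zubin ∩ Maria ∩ Jun: 10:45-11:15, 15:00-15:30, 16:00-16:15, 17:45-18:00.
Oona ∩ Zubin ∩ Maria ∩ Jun ∩ Arjun: 10:45-11:15.
That's a single block of 30 minutes.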